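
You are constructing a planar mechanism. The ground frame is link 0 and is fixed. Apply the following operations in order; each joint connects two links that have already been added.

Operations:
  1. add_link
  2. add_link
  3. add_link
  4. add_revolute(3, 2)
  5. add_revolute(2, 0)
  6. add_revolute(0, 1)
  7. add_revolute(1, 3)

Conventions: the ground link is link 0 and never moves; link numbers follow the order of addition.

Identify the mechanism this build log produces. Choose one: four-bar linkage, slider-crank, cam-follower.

links: 4 (incl. ground); joints: 4 revolute, 0 prismatic, 0 higher (cam) pair, forming one closed loop
4 links in a single 4R loop → four-bar linkage

four-bar linkage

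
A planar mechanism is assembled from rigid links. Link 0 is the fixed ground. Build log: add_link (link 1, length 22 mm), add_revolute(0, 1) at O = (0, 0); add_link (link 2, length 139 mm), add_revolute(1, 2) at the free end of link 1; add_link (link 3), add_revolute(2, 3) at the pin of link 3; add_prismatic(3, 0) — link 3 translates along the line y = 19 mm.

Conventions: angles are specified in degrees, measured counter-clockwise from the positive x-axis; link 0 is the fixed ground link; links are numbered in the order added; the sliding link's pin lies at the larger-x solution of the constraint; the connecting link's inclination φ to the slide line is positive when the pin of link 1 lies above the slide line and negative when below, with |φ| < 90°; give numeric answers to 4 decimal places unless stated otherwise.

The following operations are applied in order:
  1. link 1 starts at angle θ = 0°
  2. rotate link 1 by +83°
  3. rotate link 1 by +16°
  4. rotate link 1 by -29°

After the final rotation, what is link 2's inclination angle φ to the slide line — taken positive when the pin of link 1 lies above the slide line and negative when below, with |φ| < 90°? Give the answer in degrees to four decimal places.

geometry: r = 22 mm, L = 139 mm, e = 19 mm; θ starts at 0°
rotate link 1 by +83°: θ ← 0° +83° = 83°
rotate link 1 by +16°: θ ← 83° +16° = 99°
rotate link 1 by -29°: θ ← 99° -29° = 70°
h = r sin θ − e = 20.673238 − 19 = 1.673238
sin φ = h / L = 1.673238 / 139 = 0.01203768
φ = arcsin(0.01203768) = 0.689725°

0.6897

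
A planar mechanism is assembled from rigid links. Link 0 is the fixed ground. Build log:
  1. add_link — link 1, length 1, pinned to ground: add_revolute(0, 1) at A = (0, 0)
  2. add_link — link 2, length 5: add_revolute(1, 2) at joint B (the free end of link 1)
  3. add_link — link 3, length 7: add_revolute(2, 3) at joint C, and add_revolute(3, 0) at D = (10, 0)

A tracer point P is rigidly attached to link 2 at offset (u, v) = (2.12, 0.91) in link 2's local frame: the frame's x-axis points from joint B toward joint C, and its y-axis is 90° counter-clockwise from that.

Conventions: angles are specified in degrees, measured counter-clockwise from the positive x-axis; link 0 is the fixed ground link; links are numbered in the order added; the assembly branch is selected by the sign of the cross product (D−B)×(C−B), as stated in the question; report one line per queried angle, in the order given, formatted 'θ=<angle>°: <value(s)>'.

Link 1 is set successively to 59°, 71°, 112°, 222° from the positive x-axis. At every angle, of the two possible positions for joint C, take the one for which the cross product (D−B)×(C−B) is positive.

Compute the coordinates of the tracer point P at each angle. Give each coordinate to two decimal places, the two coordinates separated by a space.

A=(0,0), D=(10.00,0)
θ=59°: B = A + 1.00·(cos59°, sin59°) = (0.5150, 0.8572)
θ=59°: |BD| = 9.5236
θ=59°: circle(B,5.00) ∩ circle(D,7.00): a=3.5018, h=3.5690
θ=59°:   candidates: C₊=(4.3238,4.0965) cross=33.989; C₋=(3.6814,-3.0125) cross=-33.989
θ=59°:   branch + wants cross > 0 → take C=(4.3238,4.0965) (cross=33.989)
θ=59°: ex = (C−B)/|BC| = (0.7618,0.6479); ey = (-0.6479,0.7618)
θ=59°: P = B + 2.12·ex + 0.91·ey = (1.5404,2.9238)
θ=71°: B = A + 1.00·(cos71°, sin71°) = (0.3256, 0.9455)
θ=71°: |BD| = 9.7205
θ=71°: circle(B,5.00) ∩ circle(D,7.00): a=3.6258, h=3.4429
θ=71°:   candidates: C₊=(4.2690,4.0195) cross=33.467; C₋=(3.5992,-2.8338) cross=-33.467
θ=71°:   branch + wants cross > 0 → take C=(4.2690,4.0195) (cross=33.467)
θ=71°: ex = (C−B)/|BC| = (0.7887,0.6148); ey = (-0.6148,0.7887)
θ=71°: P = B + 2.12·ex + 0.91·ey = (1.4381,2.9666)
θ=112°: B = A + 1.00·(cos112°, sin112°) = (-0.3746, 0.9272)
θ=112°: |BD| = 10.4160
θ=112°: circle(B,5.00) ∩ circle(D,7.00): a=4.0559, h=2.9240
θ=112°:   candidates: C₊=(3.9255,3.4785) cross=30.456; C₋=(3.4049,-2.3462) cross=-30.456
θ=112°:   branch + wants cross > 0 → take C=(3.9255,3.4785) (cross=30.456)
θ=112°: ex = (C−B)/|BC| = (0.8600,0.5103); ey = (-0.5103,0.8600)
θ=112°: P = B + 2.12·ex + 0.91·ey = (0.9843,2.7916)
θ=222°: B = A + 1.00·(cos222°, sin222°) = (-0.7431, -0.6691)
θ=222°: |BD| = 10.7640
θ=222°: circle(B,5.00) ∩ circle(D,7.00): a=4.2672, h=2.6060
θ=222°:   candidates: C₊=(3.3538,2.1971) cross=28.051; C₋=(3.6778,-3.0049) cross=-28.051
θ=222°:   branch + wants cross > 0 → take C=(3.3538,2.1971) (cross=28.051)
θ=222°: ex = (C−B)/|BC| = (0.8194,0.5733); ey = (-0.5733,0.8194)
θ=222°: P = B + 2.12·ex + 0.91·ey = (0.4723,1.2918)

θ=59°: 1.54 2.92
θ=71°: 1.44 2.97
θ=112°: 0.98 2.79
θ=222°: 0.47 1.29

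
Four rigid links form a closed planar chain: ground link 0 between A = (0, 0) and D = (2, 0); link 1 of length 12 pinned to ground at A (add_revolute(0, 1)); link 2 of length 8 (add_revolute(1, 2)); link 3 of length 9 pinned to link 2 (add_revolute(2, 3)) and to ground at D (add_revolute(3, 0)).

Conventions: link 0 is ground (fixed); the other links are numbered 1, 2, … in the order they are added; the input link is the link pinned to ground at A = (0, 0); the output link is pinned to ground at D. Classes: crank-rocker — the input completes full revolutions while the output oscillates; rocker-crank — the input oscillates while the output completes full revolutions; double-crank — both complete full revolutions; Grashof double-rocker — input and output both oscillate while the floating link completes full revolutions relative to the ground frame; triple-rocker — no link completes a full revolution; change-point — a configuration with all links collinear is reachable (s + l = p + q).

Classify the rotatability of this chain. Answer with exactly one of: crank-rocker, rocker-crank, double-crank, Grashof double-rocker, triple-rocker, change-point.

lengths: ground=2, input=12, coupler=8, output=9
sorted: s=2 (shortest), l=12 (longest), p+q=17
s + l = 14 vs p + q = 17
s + l < p + q (Grashof) with shortest = ground link → double-crank

double-crank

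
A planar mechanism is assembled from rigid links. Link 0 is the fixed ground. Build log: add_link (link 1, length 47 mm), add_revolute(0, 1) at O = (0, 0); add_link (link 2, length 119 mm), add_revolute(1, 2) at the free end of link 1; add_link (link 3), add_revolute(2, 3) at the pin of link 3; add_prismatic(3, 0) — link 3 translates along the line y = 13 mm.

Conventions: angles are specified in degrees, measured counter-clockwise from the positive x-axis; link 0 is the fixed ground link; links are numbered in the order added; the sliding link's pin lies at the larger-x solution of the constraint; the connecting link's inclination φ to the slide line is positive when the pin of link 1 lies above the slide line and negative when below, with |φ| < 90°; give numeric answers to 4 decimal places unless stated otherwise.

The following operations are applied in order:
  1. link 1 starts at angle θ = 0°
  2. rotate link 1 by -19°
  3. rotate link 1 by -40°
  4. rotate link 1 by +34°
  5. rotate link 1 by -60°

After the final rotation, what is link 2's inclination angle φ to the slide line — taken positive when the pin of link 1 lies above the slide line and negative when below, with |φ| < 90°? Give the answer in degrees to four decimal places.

geometry: r = 47 mm, L = 119 mm, e = 13 mm; θ starts at 0°
rotate link 1 by -19°: θ ← 0° -19° = -19°
rotate link 1 by -40°: θ ← -19° -40° = -59°
rotate link 1 by +34°: θ ← -59° +34° = -25°
rotate link 1 by -60°: θ ← -25° -60° = -85°
h = r sin θ − e = -46.821151 − 13 = -59.821151
sin φ = h / L = -59.821151 / 119 = -0.50269875
φ = arcsin(-0.50269875) = -30.178709°

-30.1787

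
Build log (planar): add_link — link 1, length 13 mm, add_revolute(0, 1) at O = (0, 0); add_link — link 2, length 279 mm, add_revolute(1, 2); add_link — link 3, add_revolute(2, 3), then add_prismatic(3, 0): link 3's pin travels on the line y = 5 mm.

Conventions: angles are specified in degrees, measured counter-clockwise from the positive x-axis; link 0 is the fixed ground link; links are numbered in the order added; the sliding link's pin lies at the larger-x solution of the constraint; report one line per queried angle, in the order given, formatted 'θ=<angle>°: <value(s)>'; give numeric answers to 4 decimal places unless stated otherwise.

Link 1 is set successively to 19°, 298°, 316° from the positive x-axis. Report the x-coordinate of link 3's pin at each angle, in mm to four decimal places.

geometry: r = 13 mm, L = 279 mm, e = 5 mm
θ=19°: crank pin P = (r cos θ, r sin θ) = (12.291741, 4.232386)
θ=19°: h = r sin θ − e = 4.232386 − 5 = -0.767614
θ=19°: x = r cos θ + √(L² − h²) = 12.291741 + 278.998944 = 291.290686
θ=298°: crank pin P = (r cos θ, r sin θ) = (6.103130, -11.478319)
θ=298°: h = r sin θ − e = -11.478319 − 5 = -16.478319
θ=298°: x = r cos θ + √(L² − h²) = 6.103130 + 278.512953 = 284.616083
θ=316°: crank pin P = (r cos θ, r sin θ) = (9.351417, -9.030559)
θ=316°: h = r sin θ − e = -9.030559 − 5 = -14.030559
θ=316°: x = r cos θ + √(L² − h²) = 9.351417 + 278.646987 = 287.998405

θ=19°: 291.2907
θ=298°: 284.6161
θ=316°: 287.9984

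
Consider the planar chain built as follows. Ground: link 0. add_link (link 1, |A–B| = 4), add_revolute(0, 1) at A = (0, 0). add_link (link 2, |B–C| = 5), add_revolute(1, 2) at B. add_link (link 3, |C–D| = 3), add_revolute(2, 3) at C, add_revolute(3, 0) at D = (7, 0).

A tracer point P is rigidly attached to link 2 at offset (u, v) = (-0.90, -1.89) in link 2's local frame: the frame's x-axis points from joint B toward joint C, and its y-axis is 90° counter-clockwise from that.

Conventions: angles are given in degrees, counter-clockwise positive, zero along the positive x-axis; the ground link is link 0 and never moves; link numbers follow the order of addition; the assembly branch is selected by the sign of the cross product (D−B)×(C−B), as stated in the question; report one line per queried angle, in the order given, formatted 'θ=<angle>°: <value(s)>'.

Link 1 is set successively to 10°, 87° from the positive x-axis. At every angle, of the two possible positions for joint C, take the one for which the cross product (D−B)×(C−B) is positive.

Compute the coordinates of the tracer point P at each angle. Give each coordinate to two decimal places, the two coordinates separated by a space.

A=(0,0), D=(7.00,0)
θ=10°: B = A + 4.00·(cos10°, sin10°) = (3.9392, 0.6946)
θ=10°: |BD| = 3.1386
θ=10°: circle(B,5.00) ∩ circle(D,3.00): a=4.1182, h=2.8356
θ=10°:   candidates: C₊=(8.5829,2.5484) cross=8.900; C₋=(7.3278,-2.9820) cross=-8.900
θ=10°:   branch + wants cross > 0 → take C=(8.5829,2.5484) (cross=8.900)
θ=10°: ex = (C−B)/|BC| = (0.9287,0.3708); ey = (-0.3708,0.9287)
θ=10°: P = B + -0.90·ex + -1.89·ey = (3.8041,-1.3944)
θ=87°: B = A + 4.00·(cos87°, sin87°) = (0.2093, 3.9945)
θ=87°: |BD| = 7.8784
θ=87°: circle(B,5.00) ∩ circle(D,3.00): a=4.9546, h=0.6720
θ=87°:   candidates: C₊=(4.8206,2.0616) cross=5.294; C₋=(4.1392,0.9032) cross=-5.294
θ=87°:   branch + wants cross > 0 → take C=(4.8206,2.0616) (cross=5.294)
θ=87°: ex = (C−B)/|BC| = (0.9223,-0.3866); ey = (0.3866,0.9223)
θ=87°: P = B + -0.90·ex + -1.89·ey = (-1.3513,2.5994)

θ=10°: 3.80 -1.39
θ=87°: -1.35 2.60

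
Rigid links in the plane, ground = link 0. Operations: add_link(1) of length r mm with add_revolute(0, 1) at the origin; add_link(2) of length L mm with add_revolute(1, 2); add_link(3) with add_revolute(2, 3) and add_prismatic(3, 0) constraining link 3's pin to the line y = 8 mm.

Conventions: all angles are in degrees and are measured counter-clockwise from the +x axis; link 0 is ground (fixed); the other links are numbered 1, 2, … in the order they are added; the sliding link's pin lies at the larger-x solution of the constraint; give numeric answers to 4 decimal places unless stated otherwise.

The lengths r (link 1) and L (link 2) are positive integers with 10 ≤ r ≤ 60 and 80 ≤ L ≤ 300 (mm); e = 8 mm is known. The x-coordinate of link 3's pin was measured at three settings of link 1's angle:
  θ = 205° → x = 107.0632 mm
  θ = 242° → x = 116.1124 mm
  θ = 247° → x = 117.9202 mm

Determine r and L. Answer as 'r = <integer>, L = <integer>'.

constraint per measurement: (x − r cos θ)² + (r sin θ − e)² = L²
subtracting the θ₁ and θ₂ equations cancels the r² and L² terms:
r = (x₁² − x₂²) / (2[(x₁cos θ₁ + e sin θ₁) − (x₂cos θ₂ + e sin θ₂)]) = 25.9997 → r = 26
L² = (x₁ − r cos θ₁)² + (r sin θ₁ − e)² = 17424.0130 → L = 132.0000 → L = 132
check at θ₃=247°: x = 117.9202 (printed 117.9202) ✓

r = 26, L = 132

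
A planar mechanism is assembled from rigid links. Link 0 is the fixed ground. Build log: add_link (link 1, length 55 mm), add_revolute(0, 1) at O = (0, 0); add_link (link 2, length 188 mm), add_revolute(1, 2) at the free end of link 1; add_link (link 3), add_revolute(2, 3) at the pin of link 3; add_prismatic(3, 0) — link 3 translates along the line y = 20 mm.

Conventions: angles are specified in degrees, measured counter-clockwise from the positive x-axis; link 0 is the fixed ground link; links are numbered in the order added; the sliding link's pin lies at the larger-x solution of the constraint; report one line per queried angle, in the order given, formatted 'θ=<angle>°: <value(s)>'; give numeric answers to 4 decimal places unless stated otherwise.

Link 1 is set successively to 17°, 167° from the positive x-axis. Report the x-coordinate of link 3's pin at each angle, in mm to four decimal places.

geometry: r = 55 mm, L = 188 mm, e = 20 mm
θ=17°: crank pin P = (r cos θ, r sin θ) = (52.596762, 16.080444)
θ=17°: h = r sin θ − e = 16.080444 − 20 = -3.919556
θ=17°: x = r cos θ + √(L² − h²) = 52.596762 + 187.959137 = 240.555898
θ=167°: crank pin P = (r cos θ, r sin θ) = (-53.590354, 12.372308)
θ=167°: h = r sin θ − e = 12.372308 − 20 = -7.627692
θ=167°: x = r cos θ + √(L² − h²) = -53.590354 + 187.845198 = 134.254844

θ=17°: 240.5559
θ=167°: 134.2548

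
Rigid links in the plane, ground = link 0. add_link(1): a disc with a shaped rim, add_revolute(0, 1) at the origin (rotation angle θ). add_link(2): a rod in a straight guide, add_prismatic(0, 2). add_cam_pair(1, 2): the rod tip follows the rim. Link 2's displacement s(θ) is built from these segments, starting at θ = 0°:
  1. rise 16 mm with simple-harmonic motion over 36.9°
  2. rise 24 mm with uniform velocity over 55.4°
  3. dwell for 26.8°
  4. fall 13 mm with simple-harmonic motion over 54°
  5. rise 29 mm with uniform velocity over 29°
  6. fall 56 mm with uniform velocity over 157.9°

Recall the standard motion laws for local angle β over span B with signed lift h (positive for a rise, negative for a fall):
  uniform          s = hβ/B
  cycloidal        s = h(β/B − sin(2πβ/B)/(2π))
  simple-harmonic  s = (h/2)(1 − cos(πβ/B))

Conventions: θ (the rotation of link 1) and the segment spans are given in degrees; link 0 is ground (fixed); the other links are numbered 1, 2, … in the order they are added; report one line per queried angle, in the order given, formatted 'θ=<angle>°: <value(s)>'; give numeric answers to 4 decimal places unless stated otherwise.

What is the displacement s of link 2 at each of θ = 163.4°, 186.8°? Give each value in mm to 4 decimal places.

segment 1 (0° to 36.9°, simple-harmonic, h = 16) is passed completely: s = 0.0000 + (16) = 16.0000
segment 2 (36.9° to 92.3°, uniform, h = 24) is passed completely: s = 16.0000 + (24) = 40.0000
segment 3 (92.3° to 119.1°, dwell): s unchanged at 40.0000
θ = 163.4° falls in segment 4 (119.1° to 173.1°, simple-harmonic, h = -13): β = 163.4 − 119.1 = 44.3°, B = 54°; Δs = -13/2·(1 − cos(π·0.8204)) = -11.9922; s = 40.0000 − 11.9922 = 28.0078
segment 4 (119.1° to 173.1°, simple-harmonic, h = -13) is passed completely: s = 40.0000 + (-13) = 27.0000
θ = 186.8° falls in segment 5 (173.1° to 202.1°, uniform, h = 29): β = 186.8 − 173.1 = 13.7°, B = 29°; Δs = 29·13.7/29 = 13.7000; s = 27.0000 + 13.7000 = 40.7000

θ=163.4°: 28.0078
θ=186.8°: 40.7000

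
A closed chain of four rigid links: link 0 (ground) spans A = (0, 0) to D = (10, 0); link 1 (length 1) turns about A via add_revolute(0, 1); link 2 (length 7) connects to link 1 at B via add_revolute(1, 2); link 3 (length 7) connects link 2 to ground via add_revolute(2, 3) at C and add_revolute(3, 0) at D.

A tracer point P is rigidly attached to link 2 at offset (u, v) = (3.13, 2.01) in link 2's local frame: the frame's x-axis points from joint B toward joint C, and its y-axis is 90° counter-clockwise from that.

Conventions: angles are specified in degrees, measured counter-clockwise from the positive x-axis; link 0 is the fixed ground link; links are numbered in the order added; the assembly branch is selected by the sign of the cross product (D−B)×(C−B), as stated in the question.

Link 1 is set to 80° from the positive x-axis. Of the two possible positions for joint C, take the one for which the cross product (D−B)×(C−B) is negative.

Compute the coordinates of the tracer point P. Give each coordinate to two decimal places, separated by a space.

A=(0,0), D=(10.00,0)
B = A + 1.00·(cos80°, sin80°) = (0.1736, 0.9848)
|BD| = 9.8756
circle(B,7.00) ∩ circle(D,7.00): a=4.9378, h=4.9617
  candidates: C₊=(5.5816,5.4293) cross=48.999; C₋=(4.5920,-4.4445) cross=-48.999
  branch - wants cross < 0 → take C=(4.5920,-4.4445) (cross=-48.999)
ex = (C−B)/|BC| = (0.6312,-0.7756); ey = (0.7756,0.6312)
P = B + 3.13·ex + 2.01·ey = (3.7083,-0.1742)

3.71 -0.17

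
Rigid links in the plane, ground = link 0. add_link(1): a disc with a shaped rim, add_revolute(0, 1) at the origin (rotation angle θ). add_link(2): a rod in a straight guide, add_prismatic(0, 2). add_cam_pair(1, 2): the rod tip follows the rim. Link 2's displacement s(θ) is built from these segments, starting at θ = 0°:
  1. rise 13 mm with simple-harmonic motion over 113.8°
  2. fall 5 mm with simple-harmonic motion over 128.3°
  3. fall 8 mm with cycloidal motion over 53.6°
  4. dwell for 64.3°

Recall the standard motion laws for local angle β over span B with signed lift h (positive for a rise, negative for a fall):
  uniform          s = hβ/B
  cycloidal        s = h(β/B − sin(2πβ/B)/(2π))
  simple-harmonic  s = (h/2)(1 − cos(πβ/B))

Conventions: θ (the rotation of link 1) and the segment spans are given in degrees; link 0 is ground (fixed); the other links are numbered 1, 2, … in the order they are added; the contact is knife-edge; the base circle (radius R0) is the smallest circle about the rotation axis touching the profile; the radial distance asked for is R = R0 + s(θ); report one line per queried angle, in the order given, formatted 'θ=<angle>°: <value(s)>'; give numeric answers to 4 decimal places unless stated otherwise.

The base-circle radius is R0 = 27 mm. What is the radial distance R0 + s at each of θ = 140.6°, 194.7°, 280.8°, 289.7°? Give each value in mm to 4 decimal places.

segment 1 (0° to 113.8°, simple-harmonic, h = 13) is passed completely: s = 0.0000 + (13) = 13.0000
θ = 140.6° falls in segment 2 (113.8° to 242.1°, simple-harmonic, h = -5): β = 140.6 − 113.8 = 26.8°, B = 128.3°; Δs = -5/2·(1 − cos(π·0.2089)) = -0.5193; s = 13.0000 − 0.5193 = 12.4807
θ = 194.7° falls in segment 2 (113.8° to 242.1°, simple-harmonic, h = -5): β = 194.7 − 113.8 = 80.9°, B = 128.3°; Δs = -5/2·(1 − cos(π·0.6306)) = -3.4969; s = 13.0000 − 3.4969 = 9.5031
segment 2 (113.8° to 242.1°, simple-harmonic, h = -5) is passed completely: s = 13.0000 + (-5) = 8.0000
θ = 280.8° falls in segment 3 (242.1° to 295.7°, cycloidal, h = -8): β = 280.8 − 242.1 = 38.7°, B = 53.6°; Δs = -8·(0.7220 − sin(2π·0.7220)/(2π)) = -7.0297; s = 8.0000 − 7.0297 = 0.9703
θ = 289.7° falls in segment 3 (242.1° to 295.7°, cycloidal, h = -8): β = 289.7 − 242.1 = 47.6°, B = 53.6°; Δs = -8·(0.8881 − sin(2π·0.8881)/(2π)) = -7.9280; s = 8.0000 − 7.9280 = 0.0720
θ=140.6°: R = R0 + s = 27 + 12.4807 = 39.4807
θ=194.7°: R = R0 + s = 27 + 9.5031 = 36.5031
θ=280.8°: R = R0 + s = 27 + 0.9703 = 27.9703
θ=289.7°: R = R0 + s = 27 + 0.0720 = 27.0720

θ=140.6°: 39.4807
θ=194.7°: 36.5031
θ=280.8°: 27.9703
θ=289.7°: 27.0720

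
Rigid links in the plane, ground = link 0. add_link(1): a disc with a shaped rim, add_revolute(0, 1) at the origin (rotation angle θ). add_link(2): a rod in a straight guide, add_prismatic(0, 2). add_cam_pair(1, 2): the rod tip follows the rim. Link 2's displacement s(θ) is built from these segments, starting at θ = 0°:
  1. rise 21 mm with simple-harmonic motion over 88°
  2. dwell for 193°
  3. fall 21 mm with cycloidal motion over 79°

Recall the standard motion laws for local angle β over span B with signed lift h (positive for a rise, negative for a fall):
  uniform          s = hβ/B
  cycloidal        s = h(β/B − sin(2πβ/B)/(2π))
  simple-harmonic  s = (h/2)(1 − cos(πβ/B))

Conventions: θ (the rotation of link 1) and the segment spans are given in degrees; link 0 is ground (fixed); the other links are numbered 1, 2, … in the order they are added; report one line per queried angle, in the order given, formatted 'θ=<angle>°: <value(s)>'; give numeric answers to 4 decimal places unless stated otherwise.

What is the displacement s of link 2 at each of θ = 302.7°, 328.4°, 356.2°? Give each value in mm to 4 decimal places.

segment 1 (0° to 88°, simple-harmonic, h = 21) is passed completely: s = 0.0000 + (21) = 21.0000
segment 2 (88° to 281°, dwell): s unchanged at 21.0000
θ = 302.7° falls in segment 3 (281° to 360°, cycloidal, h = -21): β = 302.7 − 281 = 21.7°, B = 79°; Δs = -21·(0.2747 − sin(2π·0.2747)/(2π)) = -2.4662; s = 21.0000 − 2.4662 = 18.5338
θ = 328.4° falls in segment 3 (281° to 360°, cycloidal, h = -21): β = 328.4 − 281 = 47.4°, B = 79°; Δs = -21·(0.6000 − sin(2π·0.6000)/(2π)) = -14.5645; s = 21.0000 − 14.5645 = 6.4355
θ = 356.2° falls in segment 3 (281° to 360°, cycloidal, h = -21): β = 356.2 − 281 = 75.2°, B = 79°; Δs = -21·(0.9519 − sin(2π·0.9519)/(2π)) = -20.9847; s = 21.0000 − 20.9847 = 0.0153

θ=302.7°: 18.5338
θ=328.4°: 6.4355
θ=356.2°: 0.0153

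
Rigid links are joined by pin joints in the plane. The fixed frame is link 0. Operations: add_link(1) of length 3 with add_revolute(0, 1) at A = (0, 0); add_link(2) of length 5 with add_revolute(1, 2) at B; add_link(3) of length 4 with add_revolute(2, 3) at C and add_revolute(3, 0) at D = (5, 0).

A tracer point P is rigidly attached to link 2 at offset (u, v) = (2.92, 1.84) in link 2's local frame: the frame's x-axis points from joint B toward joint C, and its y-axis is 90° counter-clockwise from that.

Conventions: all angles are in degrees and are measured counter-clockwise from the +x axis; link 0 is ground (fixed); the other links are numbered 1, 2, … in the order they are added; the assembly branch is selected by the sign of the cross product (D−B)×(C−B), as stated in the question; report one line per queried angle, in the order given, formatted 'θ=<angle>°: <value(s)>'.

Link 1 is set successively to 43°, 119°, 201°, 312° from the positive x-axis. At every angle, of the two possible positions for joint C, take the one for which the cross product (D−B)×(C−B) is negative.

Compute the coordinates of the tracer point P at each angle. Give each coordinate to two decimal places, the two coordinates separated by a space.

A=(0,0), D=(5.00,0)
θ=43°: B = A + 3.00·(cos43°, sin43°) = (2.1941, 2.0460)
θ=43°: |BD| = 3.4727
θ=43°: circle(B,5.00) ∩ circle(D,4.00): a=3.0322, h=3.9757
θ=43°:   candidates: C₊=(6.9864,3.4719) cross=13.806; C₋=(2.3017,-2.9528) cross=-13.806
θ=43°:   branch - wants cross < 0 → take C=(2.3017,-2.9528) (cross=-13.806)
θ=43°: ex = (C−B)/|BC| = (0.0215,-0.9998); ey = (0.9998,0.0215)
θ=43°: P = B + 2.92·ex + 1.84·ey = (4.0965,-0.8337)
θ=119°: B = A + 3.00·(cos119°, sin119°) = (-1.4544, 2.6239)
θ=119°: |BD| = 6.9674
θ=119°: circle(B,5.00) ∩ circle(D,4.00): a=4.1296, h=2.8190
θ=119°:   candidates: C₊=(3.4327,3.6802) cross=19.641; C₋=(1.3095,-1.5428) cross=-19.641
θ=119°:   branch - wants cross < 0 → take C=(1.3095,-1.5428) (cross=-19.641)
θ=119°: ex = (C−B)/|BC| = (0.5528,-0.8333); ey = (0.8333,0.5528)
θ=119°: P = B + 2.92·ex + 1.84·ey = (1.6930,1.2077)
θ=201°: B = A + 3.00·(cos201°, sin201°) = (-2.8007, -1.0751)
θ=201°: |BD| = 7.8745
θ=201°: circle(B,5.00) ∩ circle(D,4.00): a=4.5087, h=2.1614
θ=201°:   candidates: C₊=(1.3707,1.6816) cross=17.020; C₋=(1.9608,-2.6007) cross=-17.020
θ=201°:   branch - wants cross < 0 → take C=(1.9608,-2.6007) (cross=-17.020)
θ=201°: ex = (C−B)/|BC| = (0.9523,-0.3051); ey = (0.3051,0.9523)
θ=201°: P = B + 2.92·ex + 1.84·ey = (0.5414,-0.2138)
θ=312°: B = A + 3.00·(cos312°, sin312°) = (2.0074, -2.2294)
θ=312°: |BD| = 3.7318
θ=312°: circle(B,5.00) ∩ circle(D,4.00): a=3.0717, h=3.9452
θ=312°:   candidates: C₊=(2.1138,2.7694) cross=14.722; C₋=(6.8276,-3.5581) cross=-14.722
θ=312°:   branch - wants cross < 0 → take C=(6.8276,-3.5581) (cross=-14.722)
θ=312°: ex = (C−B)/|BC| = (0.9640,-0.2657); ey = (0.2657,0.9640)
θ=312°: P = B + 2.92·ex + 1.84·ey = (5.3113,-1.2315)

θ=43°: 4.10 -0.83
θ=119°: 1.69 1.21
θ=201°: 0.54 -0.21
θ=312°: 5.31 -1.23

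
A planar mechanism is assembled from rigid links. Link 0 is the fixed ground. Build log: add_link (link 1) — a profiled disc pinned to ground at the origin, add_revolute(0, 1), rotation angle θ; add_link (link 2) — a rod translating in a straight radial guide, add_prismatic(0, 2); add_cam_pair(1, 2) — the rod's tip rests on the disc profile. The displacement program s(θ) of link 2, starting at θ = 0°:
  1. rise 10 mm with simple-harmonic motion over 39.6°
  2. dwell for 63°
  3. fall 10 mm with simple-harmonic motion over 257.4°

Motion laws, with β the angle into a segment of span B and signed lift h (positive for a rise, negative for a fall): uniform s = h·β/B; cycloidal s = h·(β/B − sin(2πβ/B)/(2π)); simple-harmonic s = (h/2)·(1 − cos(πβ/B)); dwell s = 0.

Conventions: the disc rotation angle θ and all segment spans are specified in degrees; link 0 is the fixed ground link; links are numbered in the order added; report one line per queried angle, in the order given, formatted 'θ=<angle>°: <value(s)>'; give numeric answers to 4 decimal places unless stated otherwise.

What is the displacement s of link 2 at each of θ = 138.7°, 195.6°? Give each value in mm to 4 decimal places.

seg 1 [0°–39.6°] simple-harmonic, h=10: full span → s += 10 → s = 10.0000
seg 2 [39.6°–102.6°] dwell: s stays 10.0000
seg 3 [102.6°–360°] simple-harmonic, h=-10: θ=138.7° here. β=36.1, B=257.4. -10/2·(1 − cos(π·0.1402)) = -0.4775 → s = 9.5225
seg 3 [102.6°–360°] simple-harmonic, h=-10: θ=195.6° here. β=93, B=257.4. -10/2·(1 − cos(π·0.3613)) = -2.8897 → s = 7.1103

θ=138.7°: 9.5225
θ=195.6°: 7.1103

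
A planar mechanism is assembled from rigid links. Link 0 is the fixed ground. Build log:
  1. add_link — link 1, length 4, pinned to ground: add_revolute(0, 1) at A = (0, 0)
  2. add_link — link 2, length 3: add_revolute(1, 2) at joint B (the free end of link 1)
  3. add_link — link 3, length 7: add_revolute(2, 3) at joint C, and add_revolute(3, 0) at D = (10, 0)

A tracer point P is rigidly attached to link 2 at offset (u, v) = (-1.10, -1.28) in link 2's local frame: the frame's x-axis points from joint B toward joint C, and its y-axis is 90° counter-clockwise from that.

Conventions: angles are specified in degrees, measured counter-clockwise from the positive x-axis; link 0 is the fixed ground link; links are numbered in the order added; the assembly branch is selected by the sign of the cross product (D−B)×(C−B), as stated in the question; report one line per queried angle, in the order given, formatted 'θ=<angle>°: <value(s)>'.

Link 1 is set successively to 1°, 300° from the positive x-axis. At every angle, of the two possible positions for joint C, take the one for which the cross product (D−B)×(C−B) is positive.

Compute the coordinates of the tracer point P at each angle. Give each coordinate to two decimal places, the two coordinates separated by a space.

A=(0,0), D=(10.00,0)
θ=1°: B = A + 4.00·(cos1°, sin1°) = (3.9994, 0.0698)
θ=1°: |BD| = 6.0010
θ=1°: circle(B,3.00) ∩ circle(D,7.00): a=-0.3323, h=2.9815
θ=1°:   candidates: C₊=(3.7018,3.0550) cross=17.892; C₋=(3.6325,-2.9077) cross=-17.892
θ=1°:   branch + wants cross > 0 → take C=(3.7018,3.0550) (cross=17.892)
θ=1°: ex = (C−B)/|BC| = (-0.0992,0.9951); ey = (-0.9951,-0.0992)
θ=1°: P = B + -1.10·ex + -1.28·ey = (5.3822,-0.8978)
θ=300°: B = A + 4.00·(cos300°, sin300°) = (2.0000, -3.4641)
θ=300°: |BD| = 8.7178
θ=300°: circle(B,3.00) ∩ circle(D,7.00): a=2.0647, h=2.1764
θ=300°:   candidates: C₊=(3.0299,-0.6464) cross=18.974; C₋=(4.7596,-4.6409) cross=-18.974
θ=300°:   branch + wants cross > 0 → take C=(3.0299,-0.6464) (cross=18.974)
θ=300°: ex = (C−B)/|BC| = (0.3433,0.9392); ey = (-0.9392,0.3433)
θ=300°: P = B + -1.10·ex + -1.28·ey = (2.8246,-4.9367)

θ=1°: 5.38 -0.90
θ=300°: 2.82 -4.94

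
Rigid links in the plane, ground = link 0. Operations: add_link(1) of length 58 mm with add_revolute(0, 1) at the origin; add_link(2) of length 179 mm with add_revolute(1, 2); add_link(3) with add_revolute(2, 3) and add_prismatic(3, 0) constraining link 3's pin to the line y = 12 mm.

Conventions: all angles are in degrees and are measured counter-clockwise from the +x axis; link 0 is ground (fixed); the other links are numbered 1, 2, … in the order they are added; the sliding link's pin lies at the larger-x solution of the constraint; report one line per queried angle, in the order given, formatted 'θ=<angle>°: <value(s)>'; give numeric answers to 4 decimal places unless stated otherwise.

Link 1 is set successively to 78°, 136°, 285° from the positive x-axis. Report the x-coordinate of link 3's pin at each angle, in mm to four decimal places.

geometry: r = 58 mm, L = 179 mm, e = 12 mm
θ=78°: crank pin P = (r cos θ, r sin θ) = (12.058878, 56.732561)
θ=78°: h = r sin θ − e = 56.732561 − 12 = 44.732561
θ=78°: x = r cos θ + √(L² − h²) = 12.058878 + 173.320507 = 185.379385
θ=136°: crank pin P = (r cos θ, r sin θ) = (-41.721708, 40.290185)
θ=136°: h = r sin θ − e = 40.290185 − 12 = 28.290185
θ=136°: x = r cos θ + √(L² − h²) = -41.721708 + 176.750291 = 135.028583
θ=285°: crank pin P = (r cos θ, r sin θ) = (15.011505, -56.023698)
θ=285°: h = r sin θ − e = -56.023698 − 12 = -68.023698
θ=285°: x = r cos θ + √(L² − h²) = 15.011505 + 165.571062 = 180.582566

θ=78°: 185.3794
θ=136°: 135.0286
θ=285°: 180.5826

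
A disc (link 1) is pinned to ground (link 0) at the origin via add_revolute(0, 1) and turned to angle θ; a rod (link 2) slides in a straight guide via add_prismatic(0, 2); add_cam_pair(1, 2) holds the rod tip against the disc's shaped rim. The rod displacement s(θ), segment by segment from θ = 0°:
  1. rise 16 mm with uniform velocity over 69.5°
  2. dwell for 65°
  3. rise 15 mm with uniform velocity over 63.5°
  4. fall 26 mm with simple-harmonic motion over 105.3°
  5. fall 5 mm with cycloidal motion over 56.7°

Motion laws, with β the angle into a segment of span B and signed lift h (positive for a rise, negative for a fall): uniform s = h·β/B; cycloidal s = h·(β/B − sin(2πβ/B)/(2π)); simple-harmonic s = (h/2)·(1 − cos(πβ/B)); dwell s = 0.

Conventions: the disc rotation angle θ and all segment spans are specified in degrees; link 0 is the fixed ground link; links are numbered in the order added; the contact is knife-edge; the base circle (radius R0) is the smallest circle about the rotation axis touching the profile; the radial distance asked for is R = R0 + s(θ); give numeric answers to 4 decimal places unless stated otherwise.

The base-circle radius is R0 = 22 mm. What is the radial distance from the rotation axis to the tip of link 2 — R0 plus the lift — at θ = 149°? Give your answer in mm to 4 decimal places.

segment 1 (0° to 69.5°, uniform, h = 16) is passed completely: s = 0.0000 + (16) = 16.0000
segment 2 (69.5° to 134.5°, dwell): s unchanged at 16.0000
θ = 149° falls in segment 3 (134.5° to 198°, uniform, h = 15): β = 149 − 134.5 = 14.5°, B = 63.5°; Δs = 15·14.5/63.5 = 3.4252; s = 16.0000 + 3.4252 = 19.4252
R = R0 + s = 22 + 19.4252 = 41.4252

41.4252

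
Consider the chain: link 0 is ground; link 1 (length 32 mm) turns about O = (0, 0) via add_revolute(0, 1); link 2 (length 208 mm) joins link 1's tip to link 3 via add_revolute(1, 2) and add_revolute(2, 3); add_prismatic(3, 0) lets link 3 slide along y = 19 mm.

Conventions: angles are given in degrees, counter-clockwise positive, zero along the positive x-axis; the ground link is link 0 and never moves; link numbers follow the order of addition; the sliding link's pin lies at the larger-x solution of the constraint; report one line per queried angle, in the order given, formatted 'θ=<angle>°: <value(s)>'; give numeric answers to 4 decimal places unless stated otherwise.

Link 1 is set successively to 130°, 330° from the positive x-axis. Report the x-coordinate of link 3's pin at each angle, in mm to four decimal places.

geometry: r = 32 mm, L = 208 mm, e = 19 mm
θ=130°: crank pin P = (r cos θ, r sin θ) = (-20.569204, 24.513422)
θ=130°: h = r sin θ − e = 24.513422 − 19 = 5.513422
θ=130°: x = r cos θ + √(L² − h²) = -20.569204 + 207.926915 = 187.357712
θ=330°: crank pin P = (r cos θ, r sin θ) = (27.712813, -16.000000)
θ=330°: h = r sin θ − e = -16.000000 − 19 = -35.000000
θ=330°: x = r cos θ + √(L² − h²) = 27.712813 + 205.034143 = 232.746956

θ=130°: 187.3577
θ=330°: 232.7470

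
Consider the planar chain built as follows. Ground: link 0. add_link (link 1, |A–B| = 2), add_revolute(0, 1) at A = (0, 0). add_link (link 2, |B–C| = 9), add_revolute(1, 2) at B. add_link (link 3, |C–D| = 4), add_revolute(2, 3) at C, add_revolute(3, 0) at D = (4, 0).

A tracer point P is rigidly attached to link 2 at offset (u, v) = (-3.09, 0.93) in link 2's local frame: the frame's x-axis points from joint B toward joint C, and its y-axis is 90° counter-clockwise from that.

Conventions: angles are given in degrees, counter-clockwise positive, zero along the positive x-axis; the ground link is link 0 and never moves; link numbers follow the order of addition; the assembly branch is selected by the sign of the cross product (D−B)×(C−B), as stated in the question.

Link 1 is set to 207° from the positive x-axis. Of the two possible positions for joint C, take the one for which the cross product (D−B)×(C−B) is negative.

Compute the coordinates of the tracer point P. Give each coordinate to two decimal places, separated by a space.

A=(0,0), D=(4.00,0)
B = A + 2.00·(cos207°, sin207°) = (-1.7820, -0.9080)
|BD| = 5.8529
circle(B,9.00) ∩ circle(D,4.00): a=8.4793, h=3.0170
  candidates: C₊=(6.1266,3.3879) cross=17.658; C₋=(7.0626,-2.5730) cross=-17.658
  branch - wants cross < 0 → take C=(7.0626,-2.5730) (cross=-17.658)
ex = (C−B)/|BC| = (0.9827,-0.1850); ey = (0.1850,0.9827)
P = B + -3.09·ex + 0.93·ey = (-4.6466,0.5776)

-4.65 0.58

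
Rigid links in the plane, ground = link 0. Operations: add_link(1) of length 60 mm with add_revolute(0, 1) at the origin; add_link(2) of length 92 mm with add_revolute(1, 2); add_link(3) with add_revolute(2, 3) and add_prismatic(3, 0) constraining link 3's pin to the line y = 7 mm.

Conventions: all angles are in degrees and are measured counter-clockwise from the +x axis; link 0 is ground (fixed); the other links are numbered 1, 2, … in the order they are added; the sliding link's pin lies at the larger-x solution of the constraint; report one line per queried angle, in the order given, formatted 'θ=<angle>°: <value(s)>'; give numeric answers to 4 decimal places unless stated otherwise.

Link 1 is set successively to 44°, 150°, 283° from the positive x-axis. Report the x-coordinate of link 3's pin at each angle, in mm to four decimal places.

geometry: r = 60 mm, L = 92 mm, e = 7 mm
θ=44°: crank pin P = (r cos θ, r sin θ) = (43.160388, 41.679502)
θ=44°: h = r sin θ − e = 41.679502 − 7 = 34.679502
θ=44°: x = r cos θ + √(L² − h²) = 43.160388 + 85.213450 = 128.373838
θ=150°: crank pin P = (r cos θ, r sin θ) = (-51.961524, 30.000000)
θ=150°: h = r sin θ − e = 30.000000 − 7 = 23.000000
θ=150°: x = r cos θ + √(L² − h²) = -51.961524 + 89.078617 = 37.117093
θ=283°: crank pin P = (r cos θ, r sin θ) = (13.497063, -58.462204)
θ=283°: h = r sin θ − e = -58.462204 − 7 = -65.462204
θ=283°: x = r cos θ + √(L² − h²) = 13.497063 + 64.642864 = 78.139927

θ=44°: 128.3738
θ=150°: 37.1171
θ=283°: 78.1399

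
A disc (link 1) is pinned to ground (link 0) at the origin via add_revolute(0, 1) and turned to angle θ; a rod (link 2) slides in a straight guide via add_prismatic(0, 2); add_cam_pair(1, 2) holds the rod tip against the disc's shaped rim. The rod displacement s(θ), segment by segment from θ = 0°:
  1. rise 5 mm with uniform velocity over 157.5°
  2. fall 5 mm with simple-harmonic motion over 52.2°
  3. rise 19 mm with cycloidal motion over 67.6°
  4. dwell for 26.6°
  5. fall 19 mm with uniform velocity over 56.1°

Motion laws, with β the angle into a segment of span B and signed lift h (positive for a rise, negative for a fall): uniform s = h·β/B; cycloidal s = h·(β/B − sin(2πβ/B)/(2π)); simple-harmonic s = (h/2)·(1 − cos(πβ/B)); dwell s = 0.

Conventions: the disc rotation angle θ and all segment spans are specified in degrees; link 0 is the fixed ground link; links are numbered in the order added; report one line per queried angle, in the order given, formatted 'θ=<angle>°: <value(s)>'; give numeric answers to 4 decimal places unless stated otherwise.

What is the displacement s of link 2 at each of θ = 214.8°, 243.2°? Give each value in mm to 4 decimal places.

segment 1 (0° to 157.5°, uniform, h = 5) is passed completely: s = 0.0000 + (5) = 5.0000
segment 2 (157.5° to 209.7°, simple-harmonic, h = -5) is passed completely: s = 5.0000 + (-5) = 0.0000
θ = 214.8° falls in segment 3 (209.7° to 277.3°, cycloidal, h = 19): β = 214.8 − 209.7 = 5.1°, B = 67.6°; Δs = 19·(0.0754 − sin(2π·0.0754)/(2π)) = 0.0531; s = 0.0000 + 0.0531 = 0.0531
θ = 243.2° falls in segment 3 (209.7° to 277.3°, cycloidal, h = 19): β = 243.2 − 209.7 = 33.5°, B = 67.6°; Δs = 19·(0.4956 − sin(2π·0.4956)/(2π)) = 9.3314; s = 0.0000 + 9.3314 = 9.3314

θ=214.8°: 0.0531
θ=243.2°: 9.3314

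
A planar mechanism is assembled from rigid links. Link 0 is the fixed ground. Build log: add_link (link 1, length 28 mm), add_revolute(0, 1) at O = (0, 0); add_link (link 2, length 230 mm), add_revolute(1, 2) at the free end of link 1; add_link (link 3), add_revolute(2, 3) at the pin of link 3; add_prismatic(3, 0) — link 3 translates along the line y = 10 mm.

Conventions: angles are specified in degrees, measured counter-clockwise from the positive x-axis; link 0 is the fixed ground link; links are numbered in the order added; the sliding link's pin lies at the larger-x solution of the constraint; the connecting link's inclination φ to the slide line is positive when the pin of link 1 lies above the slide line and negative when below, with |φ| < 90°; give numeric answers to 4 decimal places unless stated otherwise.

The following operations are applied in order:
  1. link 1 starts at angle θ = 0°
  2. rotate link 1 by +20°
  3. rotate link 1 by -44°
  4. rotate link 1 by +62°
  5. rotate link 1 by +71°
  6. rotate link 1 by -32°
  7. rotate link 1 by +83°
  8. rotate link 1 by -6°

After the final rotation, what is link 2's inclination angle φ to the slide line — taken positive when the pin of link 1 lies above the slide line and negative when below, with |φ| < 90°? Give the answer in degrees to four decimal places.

geometry: r = 28 mm, L = 230 mm, e = 10 mm; θ starts at 0°
rotate link 1 by +20°: θ ← 0° +20° = 20°
rotate link 1 by -44°: θ ← 20° -44° = -24°
rotate link 1 by +62°: θ ← -24° +62° = 38°
rotate link 1 by +71°: θ ← 38° +71° = 109°
rotate link 1 by -32°: θ ← 109° -32° = 77°
rotate link 1 by +83°: θ ← 77° +83° = 160°
rotate link 1 by -6°: θ ← 160° -6° = 154°
h = r sin θ − e = 12.274392 − 10 = 2.274392
sin φ = h / L = 2.274392 / 230 = 0.00988866
φ = arcsin(0.00988866) = 0.566588°

0.5666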